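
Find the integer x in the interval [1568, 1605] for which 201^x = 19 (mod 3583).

Compute 201^1568 mod 3583 = 648, then multiply by 201 repeatedly:
  201^1568=648  201^1569=1260  201^1570=2450  201^1571=1579  201^1572=2075
  201^1573=1447  201^1574=624  201^1575=19
Found 19 at exponent 1575.

1575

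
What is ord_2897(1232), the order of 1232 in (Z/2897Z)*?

The order of 1232 must divide p − 1 = 2896 = 2^4 · 181.
Divisors: 1, 2, 4, 8, 16, 181, 362, 724, 1448, 2896.
Check each in increasing order: 1232^1 ≡ 1232;  1232^2 ≡ 2693;  1232^4 ≡ 1058;  1232^8 ≡ 1122;  1232^16 ≡ 1586;  1232^181 ≡ 2036;  1232^362 ≡ 2586;  1232^724 ≡ 1120;  1232^1448 ≡ 2896;  1232^2896 ≡ 1.
Smallest exponent giving 1 is 2896.

2896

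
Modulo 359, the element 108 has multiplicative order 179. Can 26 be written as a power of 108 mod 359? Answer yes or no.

no

26 ∈ ⟨108⟩ iff 26^179 ≡ 1 (mod 359), since |⟨108⟩| = 179.
26^179 mod 359 = 358.
Since 358 ≠ 1, 26 does not lie in the subgroup.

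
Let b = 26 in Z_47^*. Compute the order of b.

The order of 26 must divide p − 1 = 46 = 2 · 23.
Divisors: 1, 2, 23, 46.
Check each in increasing order: 26^1 ≡ 26;  26^2 ≡ 18;  26^23 ≡ 46;  26^46 ≡ 1.
Smallest exponent giving 1 is 46.

46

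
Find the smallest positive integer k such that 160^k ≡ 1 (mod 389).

388

The order of 160 must divide p − 1 = 388 = 2^2 · 97.
Divisors: 1, 2, 4, 97, 194, 388.
Check each in increasing order: 160^1 ≡ 160;  160^2 ≡ 315;  160^4 ≡ 30;  160^97 ≡ 115;  160^194 ≡ 388;  160^388 ≡ 1.
Smallest exponent giving 1 is 388.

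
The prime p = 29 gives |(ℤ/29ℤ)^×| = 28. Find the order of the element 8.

28

The order of 8 must divide p − 1 = 28 = 2^2 · 7.
Divisors: 1, 2, 4, 7, 14, 28.
Check each in increasing order: 8^1 ≡ 8;  8^2 ≡ 6;  8^4 ≡ 7;  8^7 ≡ 17;  8^14 ≡ 28;  8^28 ≡ 1.
Smallest exponent giving 1 is 28.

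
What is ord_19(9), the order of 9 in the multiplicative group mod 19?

The order of 9 must divide p − 1 = 18 = 2 · 3^2.
Divisors: 1, 2, 3, 6, 9, 18.
Check each in increasing order: 9^1 ≡ 9;  9^2 ≡ 5;  9^3 ≡ 7;  9^6 ≡ 11;  9^9 ≡ 1.
Smallest exponent giving 1 is 9.

9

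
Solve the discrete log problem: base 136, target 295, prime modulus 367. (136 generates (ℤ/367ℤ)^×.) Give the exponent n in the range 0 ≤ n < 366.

Baby-step giant-step with m = ceil(sqrt(366)) = 20.
Baby table (136^j mod 367 for j=0..19):
  0:1  1:136  2:146  3:38  4:30  5:43  6:343  7:39
  8:166  9:189  10:14  11:69  12:209  13:165  14:53  15:235
  16:31  17:179  18:122  19:77
Giant step factor: 136^(-20) ≡ 279 (mod 367).
Scan 295·279^i mod 367 for i = 0, 1, …:
  i=0: 295   i=1: 97   i=2: 272   i=3: 286
  i=4: 155   i=5: 306   i=6: 230   i=7: 312
  i=8: 69
Match at i=8, j=11: n = 8·20 + 11 = 171.

171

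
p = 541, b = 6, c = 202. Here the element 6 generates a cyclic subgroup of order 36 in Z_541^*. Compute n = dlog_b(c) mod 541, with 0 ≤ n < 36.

5

Successive powers of 6 modulo 541:
  6^0=1  6^1=6  6^2=36  6^3=216  6^4=214  6^5=202
So 6^5 ≡ 202 (mod 541), giving n = 5.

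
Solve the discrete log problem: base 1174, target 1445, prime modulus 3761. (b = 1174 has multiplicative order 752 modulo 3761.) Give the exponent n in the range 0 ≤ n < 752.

Baby-step giant-step with m = ceil(sqrt(752)) = 28.
Baby table (1174^j mod 3761 for j=0..27):
  0:1  1:1174  2:1750  3:994  4:1046  5:1918  6:2654  7:1688
  8:3426  9:1615  10:466  11:1739  12:3124  13:601  14:2267  15:2431
  16:3156  17:559  18:1852  19:390  20:2779  21:1759  22:277  23:1752
  24:3342  25:785  26:145  27:985
Giant step factor: 1174^(-28) ≡ 32 (mod 3761).
Scan 1445·32^i mod 3761 for i = 0, 1, …:
  i=0: 1445   i=1: 1108   i=2: 1607   i=3: 2531
  i=4: 2011   i=5: 415   i=6: 1997   i=7: 3728
  i=8: 2705   i=9: 57     …   i=16: 2539
  i=17: 2267
Match at i=17, j=14: n = 17·28 + 14 = 490.

490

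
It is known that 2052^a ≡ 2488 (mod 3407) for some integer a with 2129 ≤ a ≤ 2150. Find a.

2148

Compute 2052^2129 mod 3407 = 996, then multiply by 2052 repeatedly:
  2052^2129=996  2052^2130=2999  2052^2131=906  2052^2132=2297  2052^2133=1563
  2052^2134=1289  2052^2135=1196  2052^2136=1152  2052^2137=2853  2052^2138=1130
  2052^2139=2000  2052^2140=1972  2052^2141=2435  2052^2142=1958  2052^2143=963
  2052^2144=16  2052^2145=2169  2052^2146=1246  2052^2147=1542  2052^2148=2488
Found 2488 at exponent 2148.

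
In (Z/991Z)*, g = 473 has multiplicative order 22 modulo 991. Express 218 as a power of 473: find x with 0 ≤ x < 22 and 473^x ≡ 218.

Successive powers of 473 modulo 991:
  473^0=1  473^1=473  473^2=754  473^3=873  473^4=673  473^5=218
So 473^5 ≡ 218 (mod 991), giving x = 5.

5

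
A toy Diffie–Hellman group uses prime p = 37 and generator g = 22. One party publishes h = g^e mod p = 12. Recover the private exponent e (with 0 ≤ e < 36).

16

Successive powers of 22 modulo 37:
  22^0=1  22^1=22  22^2=3  22^3=29  22^4=9  22^5=13
  22^6=27  22^7=2  22^8=7  22^9=6  22^10=21  22^11=18
  22^12=26  22^13=17  22^14=4  22^15=14  22^16=12
So 22^16 ≡ 12 (mod 37), giving e = 16.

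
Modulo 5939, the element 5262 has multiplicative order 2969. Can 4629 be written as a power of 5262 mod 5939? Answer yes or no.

no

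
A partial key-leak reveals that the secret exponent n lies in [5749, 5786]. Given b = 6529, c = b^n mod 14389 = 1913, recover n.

5786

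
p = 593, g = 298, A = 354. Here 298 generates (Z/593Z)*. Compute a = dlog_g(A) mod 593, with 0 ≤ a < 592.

Baby-step giant-step with m = ceil(sqrt(592)) = 25.
Baby table (298^j mod 593 for j=0..24):
  0:1  1:298  2:447  3:374  4:561  5:545  6:521  7:485
  8:431  9:350  10:525  11:491  12:440  13:67  14:397  15:299
  16:152  17:228  18:342  19:513  20:473  21:413  22:323  23:188
  24:282
Giant step factor: 298^(-25) ≡ 443 (mod 593).
Scan 354·443^i mod 593 for i = 0, 1, …:
  i=0: 354   i=1: 270   i=2: 417   i=3: 308
  i=4: 54   i=5: 202   i=6: 536   i=7: 248
  i=8: 159   i=9: 463   i=10: 524   i=11: 269
  i=12: 567   i=13: 342
Match at i=13, j=18: a = 13·25 + 18 = 343.

343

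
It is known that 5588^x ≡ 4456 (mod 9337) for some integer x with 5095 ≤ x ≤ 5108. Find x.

5106

Compute 5588^5095 mod 9337 = 3102, then multiply by 5588 repeatedly:
  5588^5095=3102  5588^5096=4504  5588^5097=5137  5588^5098=3618  5588^5099=2779
  5588^5100=1621  5588^5101=1258  5588^5102=8280  5588^5103=3805  5588^5104=1991
  5588^5105=5341  5588^5106=4456
Found 4456 at exponent 5106.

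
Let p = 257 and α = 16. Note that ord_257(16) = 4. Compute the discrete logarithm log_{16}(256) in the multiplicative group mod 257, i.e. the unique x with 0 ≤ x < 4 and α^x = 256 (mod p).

Successive powers of 16 modulo 257:
  16^0=1  16^1=16  16^2=256
So 16^2 ≡ 256 (mod 257), giving x = 2.

2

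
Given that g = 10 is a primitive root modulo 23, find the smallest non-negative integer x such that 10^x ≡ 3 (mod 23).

20

Successive powers of 10 modulo 23:
  10^0=1  10^1=10  10^2=8  10^3=11  10^4=18  10^5=19
  10^6=6  10^7=14  10^8=2  10^9=20  10^10=16  10^11=22
  10^12=13  10^13=15  10^14=12  10^15=5  10^16=4  10^17=17
  10^18=9  10^19=21  10^20=3
So 10^20 ≡ 3 (mod 23), giving x = 20.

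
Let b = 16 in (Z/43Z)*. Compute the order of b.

7

The order of 16 must divide p − 1 = 42 = 2 · 3 · 7.
Divisors: 1, 2, 3, 6, 7, 14, 21, 42.
Check each in increasing order: 16^1 ≡ 16;  16^2 ≡ 41;  16^3 ≡ 11;  16^6 ≡ 35;  16^7 ≡ 1.
Smallest exponent giving 1 is 7.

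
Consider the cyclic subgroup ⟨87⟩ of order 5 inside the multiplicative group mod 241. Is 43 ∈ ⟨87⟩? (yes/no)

43 ∈ ⟨87⟩ iff 43^5 ≡ 1 (mod 241), since |⟨87⟩| = 5.
43^5 mod 241 = 130.
Since 130 ≠ 1, 43 does not lie in the subgroup.

no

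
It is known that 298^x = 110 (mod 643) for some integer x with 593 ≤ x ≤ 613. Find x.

Compute 298^593 mod 643 = 491, then multiply by 298 repeatedly:
  298^593=491  298^594=357  298^595=291  298^596=556  298^597=437
  298^598=340  298^599=369  298^600=9  298^601=110
Found 110 at exponent 601.

601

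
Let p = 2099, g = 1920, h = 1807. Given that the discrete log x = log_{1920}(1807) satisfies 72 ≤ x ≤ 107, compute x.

Compute 1920^72 mod 2099 = 2075, then multiply by 1920 repeatedly:
  1920^72=2075  1920^73=98  1920^74=1349  1920^75=2013  1920^76=701
  1920^77=461  1920^78=1441  1920^79=238  1920^80=1477  1920^81=91
  1920^82=503  1920^83=220  1920^84=501  1920^85=578  1920^86=1488
  1920^87=221  1920^88=322  1920^89=1134  1920^90=617  1920^91=804
  1920^92=915  1920^93=2036  1920^94=782  1920^95=655  1920^96=299
  1920^97=1053  1920^98=423  1920^99=1946  1920^100=100  1920^101=991
  1920^102=1026  1920^103=1058  1920^104=1627  1920^105=528  1920^106=2042
  1920^107=1807
Found 1807 at exponent 107.

107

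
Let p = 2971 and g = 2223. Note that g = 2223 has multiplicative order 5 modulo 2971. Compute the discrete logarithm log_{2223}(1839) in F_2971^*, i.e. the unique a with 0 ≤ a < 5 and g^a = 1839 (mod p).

Successive powers of 2223 modulo 2971:
  2223^0=1  2223^1=2223  2223^2=956  2223^3=923  2223^4=1839
So 2223^4 ≡ 1839 (mod 2971), giving a = 4.

4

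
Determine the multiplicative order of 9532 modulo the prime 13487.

13486

The order of 9532 must divide p − 1 = 13486 = 2 · 11 · 613.
Divisors: 1, 2, 11, 22, 613, 1226, 6743, 13486.
Check each in increasing order: 9532^1 ≡ 9532;  9532^2 ≡ 10592;  9532^11 ≡ 5186;  9532^22 ≡ 1518;  9532^613 ≡ 4199;  9532^1226 ≡ 4092;  9532^6743 ≡ 13486;  9532^13486 ≡ 1.
Smallest exponent giving 1 is 13486.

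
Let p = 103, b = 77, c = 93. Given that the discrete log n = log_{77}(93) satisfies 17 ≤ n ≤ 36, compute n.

Compute 77^17 mod 103 = 47, then multiply by 77 repeatedly:
  77^17=47  77^18=14  77^19=48  77^20=91  77^21=3
  77^22=25  77^23=71  77^24=8  77^25=101  77^26=52
  77^27=90  77^28=29  77^29=70  77^30=34  77^31=43
  77^32=15  77^33=22  77^34=46  77^35=40  77^36=93
Found 93 at exponent 36.

36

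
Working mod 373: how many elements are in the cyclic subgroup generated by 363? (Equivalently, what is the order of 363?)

93

The order of 363 must divide p − 1 = 372 = 2^2 · 3 · 31.
Divisors: 1, 2, 3, 4, 6, 12, 31, 62, 93, 124, 186, 372.
Check each in increasing order: 363^1 ≡ 363;  363^2 ≡ 100;  363^3 ≡ 119;  363^4 ≡ 302;  363^6 ≡ 360;  363^12 ≡ 169;  363^31 ≡ 88;  363^62 ≡ 284;  363^93 ≡ 1.
Smallest exponent giving 1 is 93.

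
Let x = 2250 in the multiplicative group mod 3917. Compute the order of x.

The order of 2250 must divide p − 1 = 3916 = 2^2 · 11 · 89.
Divisors: 1, 2, 4, 11, 22, 44, 89, 178, 356, 979, 1958, 3916.
Check each in increasing order: 2250^1 ≡ 2250;  2250^2 ≡ 1736;  2250^4 ≡ 1523;  2250^11 ≡ 1956;  2250^22 ≡ 2944;  2250^44 ≡ 2732;  2250^89 ≡ 3129;  2250^178 ≡ 2058;  2250^356 ≡ 1087;  2250^979 ≡ 3916;  2250^1958 ≡ 1.
Smallest exponent giving 1 is 1958.

1958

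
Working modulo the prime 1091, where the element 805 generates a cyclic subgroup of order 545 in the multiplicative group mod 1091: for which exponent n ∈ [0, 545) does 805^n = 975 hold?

Baby-step giant-step with m = ceil(sqrt(545)) = 24.
Baby table (805^j mod 1091 for j=0..23):
  0:1  1:805  2:1062  3:657  4:841  5:585  6:704  7:491
  8:313  9:1035  10:742  11:533  12:302  13:908  14:1061  15:943
  16:870  17:1019  18:954  19:997  20:700  21:544  22:429  23:589
Giant step factor: 805^(-24) ≡ 424 (mod 1091).
Scan 975·424^i mod 1091 for i = 0, 1, …:
  i=0: 975   i=1: 1002   i=2: 449   i=3: 542
  i=4: 698   i=5: 291   i=6: 101   i=7: 275
  i=8: 954
Match at i=8, j=18: n = 8·24 + 18 = 210.

210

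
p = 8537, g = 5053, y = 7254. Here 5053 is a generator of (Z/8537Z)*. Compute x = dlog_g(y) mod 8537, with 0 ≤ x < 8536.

Baby-step giant-step with m = ceil(sqrt(8536)) = 93.
Baby table (5053^j mod 8537 for j=0..92):
  0:1  1:5053  2:7179  3:1774  4:172  5:6879  6:5460  7:6333
  8:3973  9:5082  10:50  11:5077  12:396  13:3330  14:63  15:2470
  16:8353  17:781  18:2299  19:6527  20:2500  21:6277  22:2726  23:4297
  24:3150  25:3982  26:7874  27:4902  28:3969  29:1944  30:5482  31:6518
  32:8245  33:1425  34:3834  35:2749  36:998  37:6064  38:2099  39:3293
  40:916  41:1494  42:2474  43:2954  44:3886  45:858  46:7215  47:4405
  48:2506  49:2447  50:3115  51:6404  52:4182  53:2571  54:6486  55:215
  56:2196  57:6825  58:5782  59:2832  60:2084  61:4331  62:4212  63:495
  64:8431  65:2213  66:7356  67:8307  68:7379  69:5008  70:1756  71:3125
  72:5712  73:7676  74:3237  75:8206  76:709  77:5574  78:1859  79:2827
  80:2430  81:2584  82:3879  83:8172  84:8184  85:524  86:1302  87:5516
  88:7580  89:4758  90:1982  91:1145  92:6136
Giant step factor: 5053^(-93) ≡ 2911 (mod 8537).
Scan 7254·2911^i mod 8537 for i = 0, 1, …:
  i=0: 7254   i=1: 4393   i=2: 8134   i=3: 4973
  i=4: 6188   i=5: 198   i=6: 4399   i=7: 8526
  i=8: 2127   i=9: 2372     …   i=59: 5668
  i=60: 6064
Match at i=60, j=37: x = 60·93 + 37 = 5617.

5617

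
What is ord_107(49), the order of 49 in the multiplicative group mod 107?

The order of 49 must divide p − 1 = 106 = 2 · 53.
Divisors: 1, 2, 53, 106.
Check each in increasing order: 49^1 ≡ 49;  49^2 ≡ 47;  49^53 ≡ 1.
Smallest exponent giving 1 is 53.

53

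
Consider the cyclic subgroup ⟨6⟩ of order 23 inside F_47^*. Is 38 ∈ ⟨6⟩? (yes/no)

38 ∈ ⟨6⟩ iff 38^23 ≡ 1 (mod 47), since |⟨6⟩| = 23.
38^23 mod 47 = 46.
Since 46 ≠ 1, 38 does not lie in the subgroup.

no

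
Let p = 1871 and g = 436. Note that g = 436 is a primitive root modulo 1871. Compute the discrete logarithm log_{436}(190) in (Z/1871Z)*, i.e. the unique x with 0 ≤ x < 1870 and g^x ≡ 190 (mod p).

1329

Baby-step giant-step with m = ceil(sqrt(1870)) = 44.
Baby table (436^j mod 1871 for j=0..43):
  0:1  1:436  2:1125  3:298  4:829  5:341  6:867  7:70
  8:584  9:168  10:279  11:29  12:1418  13:818  14:1158  15:1589
  16:534  17:820  18:159  19:97  20:1130  21:607  22:841  23:1831
  24:1270  25:1775  26:1177  27:518  28:1328  29:869  30:942  31:963
  32:764  33:66  34:711  35:1281  36:958  37:455  38:54  39:1092
  40:878  41:1124  42:1733  43:1575
Giant step factor: 436^(-44) ≡ 1784 (mod 1871).
Scan 190·1784^i mod 1871 for i = 0, 1, …:
  i=0: 190   i=1: 309   i=2: 1182   i=3: 71
  i=4: 1307   i=5: 422   i=6: 706   i=7: 321
  i=8: 138   i=9: 1091     …   i=29: 1611
  i=30: 168
Match at i=30, j=9: x = 30·44 + 9 = 1329.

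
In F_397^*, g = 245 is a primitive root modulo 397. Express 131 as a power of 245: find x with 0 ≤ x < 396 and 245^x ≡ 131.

26

Baby-step giant-step with m = ceil(sqrt(396)) = 20.
Baby table (245^j mod 397 for j=0..19):
  0:1  1:245  2:78  3:54  4:129  5:242  6:137  7:217
  8:364  9:252  10:205  11:203  12:110  13:351  14:243  15:382
  16:295  17:21  18:381  19:50
Giant step factor: 245^(-20) ≡ 195 (mod 397).
Scan 131·195^i mod 397 for i = 0, 1, …:
  i=0: 131   i=1: 137
Match at i=1, j=6: x = 1·20 + 6 = 26.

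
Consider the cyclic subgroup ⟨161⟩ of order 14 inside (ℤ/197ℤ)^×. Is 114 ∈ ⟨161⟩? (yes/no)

114 ∈ ⟨161⟩ iff 114^14 ≡ 1 (mod 197), since |⟨161⟩| = 14.
114^14 mod 197 = 1.
Since 1 = 1, 114 lies in the subgroup.

yes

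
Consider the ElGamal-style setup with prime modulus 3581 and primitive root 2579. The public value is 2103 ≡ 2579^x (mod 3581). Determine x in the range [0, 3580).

Baby-step giant-step with m = ceil(sqrt(3580)) = 60.
Baby table (2579^j mod 3581 for j=0..59):
  0:1  1:2579  2:1324  3:1903  4:1867  5:2129  6:1018  7:549
  8:1376  9:3514  10:2676  11:817  12:1415  13:246  14:597  15:3414
  16:2608  17:914  18:908  19:3339  20:2557  21:1882  22:1423  23:2973
  24:446  25:733  26:3220  27:41  28:1890  29:569  30:2822  31:1346
  32:1345  33:2347  34:1023  35:2701  36:834  37:2286  38:1268  39:719
  40:2924  41:2991  42:315  43:3079  44:1664  45:1418  46:821  47:988
  48:1961  49:1047  50:139  51:381  52:1405  53:3104  54:1681  55:2289
  56:1843  57:1110  58:1471  59:1430
Giant step factor: 2579^(-60) ≡ 2966 (mod 3581).
Scan 2103·2966^i mod 3581 for i = 0, 1, …:
  i=0: 2103   i=1: 2977   i=2: 2617   i=3: 1995
  i=4: 1358   i=5: 2784   i=6: 3139   i=7: 3255
  i=8: 3535   i=9: 3223     …   i=44: 1483
  i=45: 1110
Match at i=45, j=57: x = 45·60 + 57 = 2757.

2757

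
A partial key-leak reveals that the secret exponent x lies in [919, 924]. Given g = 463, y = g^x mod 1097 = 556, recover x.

Compute 463^919 mod 1097 = 712, then multiply by 463 repeatedly:
  463^919=712  463^920=556
Found 556 at exponent 920.

920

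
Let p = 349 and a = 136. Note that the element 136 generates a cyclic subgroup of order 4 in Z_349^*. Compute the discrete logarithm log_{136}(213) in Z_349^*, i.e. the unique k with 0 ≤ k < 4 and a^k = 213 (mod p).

3

Successive powers of 136 modulo 349:
  136^0=1  136^1=136  136^2=348  136^3=213
So 136^3 ≡ 213 (mod 349), giving k = 3.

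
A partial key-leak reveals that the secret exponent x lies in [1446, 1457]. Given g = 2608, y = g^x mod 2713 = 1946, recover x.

1447

Compute 2608^1446 mod 2713 = 1971, then multiply by 2608 repeatedly:
  2608^1446=1971  2608^1447=1946
Found 1946 at exponent 1447.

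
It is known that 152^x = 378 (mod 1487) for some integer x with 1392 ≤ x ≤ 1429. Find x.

Compute 152^1392 mod 1487 = 378, then multiply by 152 repeatedly:
  152^1392=378
Found 378 at exponent 1392.

1392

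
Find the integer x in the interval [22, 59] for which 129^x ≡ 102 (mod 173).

35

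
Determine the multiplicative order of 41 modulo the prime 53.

52

The order of 41 must divide p − 1 = 52 = 2^2 · 13.
Divisors: 1, 2, 4, 13, 26, 52.
Check each in increasing order: 41^1 ≡ 41;  41^2 ≡ 38;  41^4 ≡ 13;  41^13 ≡ 30;  41^26 ≡ 52;  41^52 ≡ 1.
Smallest exponent giving 1 is 52.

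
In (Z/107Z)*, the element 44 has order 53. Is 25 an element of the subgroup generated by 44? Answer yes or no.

yes

25 ∈ ⟨44⟩ iff 25^53 ≡ 1 (mod 107), since |⟨44⟩| = 53.
25^53 mod 107 = 1.
Since 1 = 1, 25 lies in the subgroup.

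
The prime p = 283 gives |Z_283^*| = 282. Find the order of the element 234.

The order of 234 must divide p − 1 = 282 = 2 · 3 · 47.
Divisors: 1, 2, 3, 6, 47, 94, 141, 282.
Check each in increasing order: 234^1 ≡ 234;  234^2 ≡ 137;  234^3 ≡ 79;  234^6 ≡ 15;  234^47 ≡ 239;  234^94 ≡ 238;  234^141 ≡ 282;  234^282 ≡ 1.
Smallest exponent giving 1 is 282.

282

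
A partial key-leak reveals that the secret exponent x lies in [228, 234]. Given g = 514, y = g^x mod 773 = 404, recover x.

229

Compute 514^228 mod 773 = 470, then multiply by 514 repeatedly:
  514^228=470  514^229=404
Found 404 at exponent 229.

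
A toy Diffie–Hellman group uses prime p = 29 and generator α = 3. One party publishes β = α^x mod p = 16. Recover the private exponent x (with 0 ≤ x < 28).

12

Successive powers of 3 modulo 29:
  3^0=1  3^1=3  3^2=9  3^3=27  3^4=23  3^5=11
  3^6=4  3^7=12  3^8=7  3^9=21  3^10=5  3^11=15
  3^12=16
So 3^12 ≡ 16 (mod 29), giving x = 12.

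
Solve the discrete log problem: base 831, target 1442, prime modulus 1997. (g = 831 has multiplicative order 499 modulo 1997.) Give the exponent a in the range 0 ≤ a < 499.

Baby-step giant-step with m = ceil(sqrt(499)) = 23.
Baby table (831^j mod 1997 for j=0..22):
  0:1  1:831  2:1596  3:268  4:1041  5:370  6:1929  7:1405
  8:1307  9:1746  10:1104  11:801  12:630  13:316  14:989  15:1092
  16:814  17:1448  18:1094  19:479  20:646  21:1630  22:564
Giant step factor: 831^(-23) ≡ 1376 (mod 1997).
Scan 1442·1376^i mod 1997 for i = 0, 1, …:
  i=0: 1442   i=1: 1171   i=2: 1714   i=3: 7
  i=4: 1644   i=5: 1540   i=6: 223   i=7: 1307
Match at i=7, j=8: a = 7·23 + 8 = 169.

169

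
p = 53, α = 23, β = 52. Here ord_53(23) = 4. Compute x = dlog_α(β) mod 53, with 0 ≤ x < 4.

Successive powers of 23 modulo 53:
  23^0=1  23^1=23  23^2=52
So 23^2 ≡ 52 (mod 53), giving x = 2.

2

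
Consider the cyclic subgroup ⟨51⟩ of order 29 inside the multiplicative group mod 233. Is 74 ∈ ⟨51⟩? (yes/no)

yes

74 ∈ ⟨51⟩ iff 74^29 ≡ 1 (mod 233), since |⟨51⟩| = 29.
74^29 mod 233 = 1.
Since 1 = 1, 74 lies in the subgroup.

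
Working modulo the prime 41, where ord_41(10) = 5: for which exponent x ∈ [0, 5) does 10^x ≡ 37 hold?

Successive powers of 10 modulo 41:
  10^0=1  10^1=10  10^2=18  10^3=16  10^4=37
So 10^4 ≡ 37 (mod 41), giving x = 4.

4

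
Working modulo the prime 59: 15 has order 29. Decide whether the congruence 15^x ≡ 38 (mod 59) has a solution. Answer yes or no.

38 ∈ ⟨15⟩ iff 38^29 ≡ 1 (mod 59), since |⟨15⟩| = 29.
38^29 mod 59 = 58.
Since 58 ≠ 1, 38 does not lie in the subgroup.

no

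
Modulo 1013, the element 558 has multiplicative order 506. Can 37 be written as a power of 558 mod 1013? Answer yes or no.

37 ∈ ⟨558⟩ iff 37^506 ≡ 1 (mod 1013), since |⟨558⟩| = 506.
37^506 mod 1013 = 1012.
Since 1012 ≠ 1, 37 does not lie in the subgroup.

no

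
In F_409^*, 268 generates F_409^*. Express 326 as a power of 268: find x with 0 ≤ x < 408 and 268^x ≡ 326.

372

Baby-step giant-step with m = ceil(sqrt(408)) = 21.
Baby table (268^j mod 409 for j=0..20):
  0:1  1:268  2:249  3:65  4:242  5:234  6:135  7:188
  8:77  9:186  10:359  11:97  12:229  13:22  14:170  15:161
  16:203  17:7  18:240  19:107  20:46
Giant step factor: 268^(-21) ≡ 134 (mod 409).
Scan 326·134^i mod 409 for i = 0, 1, …:
  i=0: 326   i=1: 330   i=2: 48   i=3: 297
  i=4: 125   i=5: 390   i=6: 317   i=7: 351
  i=8: 408   i=9: 275     …   i=16: 340
  i=17: 161
Match at i=17, j=15: x = 17·21 + 15 = 372.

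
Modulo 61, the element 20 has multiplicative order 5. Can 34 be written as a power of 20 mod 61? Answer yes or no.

yes

34 ∈ ⟨20⟩ iff 34^5 ≡ 1 (mod 61), since |⟨20⟩| = 5.
34^5 mod 61 = 1.
Since 1 = 1, 34 lies in the subgroup.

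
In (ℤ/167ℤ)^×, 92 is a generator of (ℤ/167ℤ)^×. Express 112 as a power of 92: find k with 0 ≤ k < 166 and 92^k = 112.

Baby-step giant-step with m = ceil(sqrt(166)) = 13.
Baby table (92^j mod 167 for j=0..12):
  0:1  1:92  2:114  3:134  4:137  5:79  6:87  7:155
  8:65  9:135  10:62  11:26  12:54
Giant step factor: 92^(-13) ≡ 163 (mod 167).
Scan 112·163^i mod 167 for i = 0, 1, …:
  i=0: 112   i=1: 53   i=2: 122   i=3: 13
  i=4: 115   i=5: 41   i=6: 3   i=7: 155
Match at i=7, j=7: k = 7·13 + 7 = 98.

98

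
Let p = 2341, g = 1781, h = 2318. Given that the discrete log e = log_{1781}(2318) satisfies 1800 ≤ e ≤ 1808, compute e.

Compute 1781^1800 mod 2341 = 1119, then multiply by 1781 repeatedly:
  1781^1800=1119  1781^1801=748  1781^1802=159  1781^1803=2259  1781^1804=1441
  1781^1805=685  1781^1806=324  1781^1807=1158  1781^1808=2318
Found 2318 at exponent 1808.

1808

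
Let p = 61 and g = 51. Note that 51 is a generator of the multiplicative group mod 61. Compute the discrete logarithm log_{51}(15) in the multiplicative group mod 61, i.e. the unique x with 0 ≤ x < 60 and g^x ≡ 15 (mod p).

56

Baby-step giant-step with m = ceil(sqrt(60)) = 8.
Baby table (51^j mod 61 for j=0..7):
  0:1  1:51  2:39  3:37  4:57  5:40  6:27  7:35
Giant step factor: 51^(-8) ≡ 42 (mod 61).
Scan 15·42^i mod 61 for i = 0, 1, …:
  i=0: 15   i=1: 20   i=2: 47   i=3: 22
  i=4: 9   i=5: 12   i=6: 16   i=7: 1
Match at i=7, j=0: x = 7·8 + 0 = 56.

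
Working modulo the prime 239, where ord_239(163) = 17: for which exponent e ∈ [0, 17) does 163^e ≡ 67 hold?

Successive powers of 163 modulo 239:
  163^0=1  163^1=163  163^2=40  163^3=67
So 163^3 ≡ 67 (mod 239), giving e = 3.

3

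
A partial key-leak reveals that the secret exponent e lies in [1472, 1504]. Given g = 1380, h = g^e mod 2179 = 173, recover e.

1487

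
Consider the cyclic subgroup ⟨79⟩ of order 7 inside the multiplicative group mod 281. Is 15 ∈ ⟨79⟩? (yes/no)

no

15 ∈ ⟨79⟩ iff 15^7 ≡ 1 (mod 281), since |⟨79⟩| = 7.
15^7 mod 281 = 135.
Since 135 ≠ 1, 15 does not lie in the subgroup.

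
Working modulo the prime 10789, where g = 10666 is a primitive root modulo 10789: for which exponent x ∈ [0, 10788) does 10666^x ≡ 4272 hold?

7768

Baby-step giant-step with m = ceil(sqrt(10788)) = 104.
Baby table (10666^j mod 10789 for j=0..103):
  0:1  1:10666  2:4340  3:5630  4:8795  5:7904  6:9607  7:5129
  8:5684  9:2153  10:4906  11:746  12:5343  13:940  14:3059  15:1358
  16:5590  17:2926  18:6928  19:187  20:9366  21:2405  22:6277  23:4737
  24:10744  25:5535  26:9691  27:5586  28:3418  29:357  30:10034  31:6553
  32:3156  33:216  34:5799  35:9586  36:7712  37:856  38:2602  39:3624
  40:7386  41:8587  42:1121  43:2374  44:10090  45:10454  46:8838  47:2615
  48:2025  49:9861  50:6254  51:7566  52:8025  53:5513  54:1608  55:7207
  56:9026  57:1069  58:8770  59:190  60:8997  61:4636  62:1589  63:9544
  64:2089  65:1989  66:3500  67:1060  68:9877  69:4286  70:1483  71:1004
  72:5976  73:9393  74:9873  75:4778  76:5701  77:62  78:3163  79:10144
  80:3812  81:5840  82:4543  83:2239  84:5117  85:7160  86:4018  87:2080
  88:3096  89:7596  90:4335  91:6245  92:8673  93:1332  94:8788  95:8765
  96:805  97:8875  98:8853  99:770  100:2391  101:7999  102:8711  103:7447
Giant step factor: 10666^(-104) ≡ 9943 (mod 10789).
Scan 4272·9943^i mod 10789 for i = 0, 1, …:
  i=0: 4272   i=1: 203   i=2: 886   i=3: 5674
  i=4: 901   i=5: 3773   i=6: 1586   i=7: 6869
  i=8: 4097   i=9: 7996     …   i=73: 4584
  i=74: 5976
Match at i=74, j=72: x = 74·104 + 72 = 7768.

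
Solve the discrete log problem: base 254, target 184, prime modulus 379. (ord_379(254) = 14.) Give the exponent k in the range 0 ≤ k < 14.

11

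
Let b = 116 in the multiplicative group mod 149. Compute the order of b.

74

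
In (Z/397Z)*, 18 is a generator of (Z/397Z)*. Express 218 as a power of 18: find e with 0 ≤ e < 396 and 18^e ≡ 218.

Baby-step giant-step with m = ceil(sqrt(396)) = 20.
Baby table (18^j mod 397 for j=0..19):
  0:1  1:18  2:324  3:274  4:168  5:245  6:43  7:377
  8:37  9:269  10:78  11:213  12:261  13:331  14:3  15:54
  16:178  17:28  18:107  19:338
Giant step factor: 18^(-20) ≡ 357 (mod 397).
Scan 218·357^i mod 397 for i = 0, 1, …:
  i=0: 218   i=1: 14   i=2: 234   i=3: 168
Match at i=3, j=4: e = 3·20 + 4 = 64.

64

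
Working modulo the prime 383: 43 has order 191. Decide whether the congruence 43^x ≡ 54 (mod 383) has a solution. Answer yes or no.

yes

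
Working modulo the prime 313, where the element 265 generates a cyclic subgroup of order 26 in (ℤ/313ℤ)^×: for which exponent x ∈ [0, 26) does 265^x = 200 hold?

15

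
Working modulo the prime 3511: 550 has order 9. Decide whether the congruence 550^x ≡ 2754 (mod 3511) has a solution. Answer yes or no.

⟨550⟩ has order 9; its elements mod 3511 are {1, 550, 554, 756, 1015, 1459, 1502, 1942, 2754}.
2754 is in this set.

yes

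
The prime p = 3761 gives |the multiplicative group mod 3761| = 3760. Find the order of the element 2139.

The order of 2139 must divide p − 1 = 3760 = 2^4 · 5 · 47.
Divisors: 1, 2, 4, 5, 8, 10, 16, 20, 40, 47, 80, 94, 188, 235, 376, 470, 752, 940, 1880, 3760.
Check each in increasing order: 2139^1 ≡ 2139;  2139^2 ≡ 1945;  2139^4 ≡ 3220;  2139^5 ≡ 1189;  2139^8 ≡ 3084;  2139^10 ≡ 3346;  2139^16 ≡ 3248;  2139^20 ≡ 2980;  2139^40 ≡ 679;  2139^47 ≡ 3685;  2139^80 ≡ 2199;  2139^94 ≡ 2015;  2139^188 ≡ 2106;  2139^235 ≡ 1667;  2139^376 ≡ 1017;  2139^470 ≡ 3271;  2139^752 ≡ 14;  2139^940 ≡ 3157;  2139^1880 ≡ 3760;  2139^3760 ≡ 1.
Smallest exponent giving 1 is 3760.

3760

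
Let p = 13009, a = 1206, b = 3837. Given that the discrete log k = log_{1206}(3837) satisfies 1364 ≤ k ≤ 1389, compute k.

1387

Compute 1206^1364 mod 13009 = 1540, then multiply by 1206 repeatedly:
  1206^1364=1540  1206^1365=9962  1206^1366=6865  1206^1367=5466  1206^1368=9442
  1206^1369=4177  1206^1370=2979  1206^1371=2190  1206^1372=313  1206^1373=217
  1206^1374=1522  1206^1375=1263  1206^1376=1125  1206^1377=3814  1206^1378=7507
  1206^1379=12187  1206^1380=10361  1206^1381=6726  1206^1382=6949  1206^1383=2698
  1206^1384=1538  1206^1385=7550  1206^1386=12009  1206^1387=3837
Found 3837 at exponent 1387.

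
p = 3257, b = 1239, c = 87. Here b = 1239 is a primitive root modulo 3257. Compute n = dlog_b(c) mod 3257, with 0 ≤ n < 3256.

Baby-step giant-step with m = ceil(sqrt(3256)) = 58.
Baby table (1239^j mod 3257 for j=0..57):
  0:1  1:1239  2:1074  3:1830  4:498  5:1449  6:704  7:2637
  8:472  9:1805  10:2093  11:655  12:552  13:3215  14:74  15:490
  16:1308  17:1883  18:1025  19:3002  20:3241  21:2975  22:2358  23:33
  24:1803  25:2872  26:1764  27:149  28:2219  29:433  30:2339  31:2548
  32:939  33:672  34:2073  35:1931  36:1871  37:2442  38:3142  39:823
  40:256  41:1255  42:1356  43:2729  44:465  45:2903  46:1089  47:873
  48:323  49:2843  50:1660  51:1573  52:1261  53:2276  54:2659  55:1674
  56:2634  57:12
Giant step factor: 1239^(-58) ≡ 154 (mod 3257).
Scan 87·154^i mod 3257 for i = 0, 1, …:
  i=0: 87   i=1: 370   i=2: 1611   i=3: 562
  i=4: 1866   i=5: 748   i=6: 1197   i=7: 1946
  i=8: 40   i=9: 2903
Match at i=9, j=45: n = 9·58 + 45 = 567.

567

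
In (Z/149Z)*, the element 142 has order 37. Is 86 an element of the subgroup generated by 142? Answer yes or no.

no

86 ∈ ⟨142⟩ iff 86^37 ≡ 1 (mod 149), since |⟨142⟩| = 37.
86^37 mod 149 = 148.
Since 148 ≠ 1, 86 does not lie in the subgroup.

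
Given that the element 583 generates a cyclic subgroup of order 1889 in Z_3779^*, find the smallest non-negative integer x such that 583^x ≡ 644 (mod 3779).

Baby-step giant-step with m = ceil(sqrt(1889)) = 44.
Baby table (583^j mod 3779 for j=0..43):
  0:1  1:583  2:3558  3:3422  4:3493  5:3317  6:2742  7:69
  8:2437  9:3646  10:1820  11:2940  12:2133  13:248  14:982  15:1877
  16:2160  17:873  18:2573  19:3575  20:1996  21:3515  22:1027  23:1659
  24:3552  25:3703  26:1040  27:1680  28:679  29:2841  30:1101  31:3232
  32:2314  33:3738  34:2550  35:1503  36:3300  37:389  38:47  39:948
  40:950  41:2116  42:1674  43:960
Giant step factor: 583^(-44) ≡ 711 (mod 3779).
Scan 644·711^i mod 3779 for i = 0, 1, …:
  i=0: 644   i=1: 625   i=2: 2232   i=3: 3551
  i=4: 389
Match at i=4, j=37: x = 4·44 + 37 = 213.

213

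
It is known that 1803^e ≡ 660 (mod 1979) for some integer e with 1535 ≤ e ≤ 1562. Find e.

1556

Compute 1803^1535 mod 1979 = 1012, then multiply by 1803 repeatedly:
  1803^1535=1012  1803^1536=1977  1803^1537=352  1803^1538=1376  1803^1539=1241
  1803^1540=1253  1803^1541=1120  1803^1542=780  1803^1543=1250  1803^1544=1648
  1803^1545=865  1803^1546=143  1803^1547=559  1803^1548=566  1803^1549=1313
  1803^1550=455  1803^1551=1059  1803^1552=1621  1803^1553=1659  1803^1554=908
  1803^1555=491  1803^1556=660
Found 660 at exponent 1556.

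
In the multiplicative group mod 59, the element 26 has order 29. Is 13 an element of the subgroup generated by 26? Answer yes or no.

no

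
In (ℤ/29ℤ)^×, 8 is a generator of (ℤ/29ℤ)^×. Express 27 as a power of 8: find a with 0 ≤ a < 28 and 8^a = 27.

5

Successive powers of 8 modulo 29:
  8^0=1  8^1=8  8^2=6  8^3=19  8^4=7  8^5=27
So 8^5 ≡ 27 (mod 29), giving a = 5.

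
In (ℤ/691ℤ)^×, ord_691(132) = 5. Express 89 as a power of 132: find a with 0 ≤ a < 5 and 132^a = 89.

4

Successive powers of 132 modulo 691:
  132^0=1  132^1=132  132^2=149  132^3=320  132^4=89
So 132^4 ≡ 89 (mod 691), giving a = 4.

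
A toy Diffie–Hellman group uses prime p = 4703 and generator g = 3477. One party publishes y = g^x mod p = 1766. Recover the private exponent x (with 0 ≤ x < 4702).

476

Baby-step giant-step with m = ceil(sqrt(4702)) = 69.
Baby table (3477^j mod 4703 for j=0..68):
  0:1  1:3477  2:2819  3:611  4:3394  5:1111  6:1784  7:4414
  8:1589  9:3631  10:2135  11:2061  12:3428  13:1754  14:3570  15:1673
  16:4113  17:3781  18:1652  19:1641  20:1018  21:2930  22:912  23:1202
  24:3090  25:2278  26:754  27:2087  28:4473  29:4503  30:644  31:560
  32:78  33:3135  34:3544  35:628  36:1364  37:2004  38:2765  39:973
  40:1664  41:1038  42:1925  43:856  44:4016  45:425  46:983  47:3513
  48:1010  49:3332  50:1875  51:1017  52:4156  53:2796  54:591  55:4399
  56:1167  57:3673  58:2376  59:2884  60:872  61:3212  62:3202  63:1353
  64:1381  65:4677  66:3658  67:1954  68:2926
Giant step factor: 3477^(-69) ≡ 1424 (mod 4703).
Scan 1766·1424^i mod 4703 for i = 0, 1, …:
  i=0: 1766   i=1: 3382   i=2: 96   i=3: 317
  i=4: 4623   i=5: 3655   i=6: 3202
Match at i=6, j=62: x = 6·69 + 62 = 476.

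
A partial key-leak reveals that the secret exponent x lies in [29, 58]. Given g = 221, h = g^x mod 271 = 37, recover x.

Compute 221^29 mod 271 = 133, then multiply by 221 repeatedly:
  221^29=133  221^30=125  221^31=254  221^32=37
Found 37 at exponent 32.

32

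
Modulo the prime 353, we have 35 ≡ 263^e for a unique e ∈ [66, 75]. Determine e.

Compute 263^66 mod 353 = 304, then multiply by 263 repeatedly:
  263^66=304  263^67=174  263^68=225  263^69=224  263^70=314
  263^71=333  263^72=35
Found 35 at exponent 72.

72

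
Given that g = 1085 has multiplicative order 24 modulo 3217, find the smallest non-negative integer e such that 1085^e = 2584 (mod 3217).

Successive powers of 1085 modulo 3217:
  1085^0=1  1085^1=1085  1085^2=3020  1085^3=1794  1085^4=205  1085^5=452
  1085^6=1436  1085^7=1032  1085^8=204  1085^9=2584
So 1085^9 ≡ 2584 (mod 3217), giving e = 9.

9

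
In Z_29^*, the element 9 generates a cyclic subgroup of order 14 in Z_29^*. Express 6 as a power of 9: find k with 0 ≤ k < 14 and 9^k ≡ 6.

9

Successive powers of 9 modulo 29:
  9^0=1  9^1=9  9^2=23  9^3=4  9^4=7  9^5=5
  9^6=16  9^7=28  9^8=20  9^9=6
So 9^9 ≡ 6 (mod 29), giving k = 9.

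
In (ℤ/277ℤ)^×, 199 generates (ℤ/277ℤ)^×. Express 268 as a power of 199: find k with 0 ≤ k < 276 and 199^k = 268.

Baby-step giant-step with m = ceil(sqrt(276)) = 17.
Baby table (199^j mod 277 for j=0..16):
  0:1  1:199  2:267  3:226  4:100  5:233  6:108  7:163
  8:28  9:32  10:274  11:234  12:30  13:153  14:254  15:132
  16:230
Giant step factor: 199^(-17) ≡ 179 (mod 277).
Scan 268·179^i mod 277 for i = 0, 1, …:
  i=0: 268   i=1: 51   i=2: 265   i=3: 68
  i=4: 261   i=5: 183   i=6: 71   i=7: 244
  i=8: 187   i=9: 233
Match at i=9, j=5: k = 9·17 + 5 = 158.

158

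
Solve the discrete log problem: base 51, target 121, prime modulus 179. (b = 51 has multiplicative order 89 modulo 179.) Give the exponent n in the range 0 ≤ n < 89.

Successive powers of 51 modulo 179:
  51^0=1  51^1=51  51^2=95  51^3=12  51^4=75  51^5=66
  51^6=144  51^7=5  51^8=76  51^9=117  51^10=60  51^11=17
  51^12=151  51^13=4  51^14=25  51^15=22  51^16=48  51^17=121
So 51^17 ≡ 121 (mod 179), giving n = 17.

17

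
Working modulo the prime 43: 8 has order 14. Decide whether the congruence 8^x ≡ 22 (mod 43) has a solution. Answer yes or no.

⟨8⟩ has order 14; its elements mod 43 are {1, 2, 4, 8, 11, 16, 21, 22, 27, 32, 35, 39, 41, 42}.
22 is in this set.

yes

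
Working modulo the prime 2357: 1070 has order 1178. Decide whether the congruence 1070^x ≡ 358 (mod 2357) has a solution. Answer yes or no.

358 ∈ ⟨1070⟩ iff 358^1178 ≡ 1 (mod 2357), since |⟨1070⟩| = 1178.
358^1178 mod 2357 = 1.
Since 1 = 1, 358 lies in the subgroup.

yes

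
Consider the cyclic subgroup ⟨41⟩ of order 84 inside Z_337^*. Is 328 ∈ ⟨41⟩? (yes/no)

yes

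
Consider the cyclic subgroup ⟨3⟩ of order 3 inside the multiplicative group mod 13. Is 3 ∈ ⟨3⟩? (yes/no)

⟨3⟩ has order 3; its elements mod 13 are {1, 3, 9}.
3 is in this set.

yes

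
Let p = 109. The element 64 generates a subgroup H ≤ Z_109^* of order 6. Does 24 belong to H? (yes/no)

⟨64⟩ has order 6; its elements mod 109 are {1, 45, 46, 63, 64, 108}.
24 is not in this set.

no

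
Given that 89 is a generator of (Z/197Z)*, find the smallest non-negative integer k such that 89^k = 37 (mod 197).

32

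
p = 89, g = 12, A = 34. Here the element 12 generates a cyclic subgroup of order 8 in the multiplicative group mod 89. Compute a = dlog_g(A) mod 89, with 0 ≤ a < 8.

6

Successive powers of 12 modulo 89:
  12^0=1  12^1=12  12^2=55  12^3=37  12^4=88  12^5=77
  12^6=34
So 12^6 ≡ 34 (mod 89), giving a = 6.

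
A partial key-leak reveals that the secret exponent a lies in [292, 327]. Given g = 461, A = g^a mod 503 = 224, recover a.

Compute 461^292 mod 503 = 340, then multiply by 461 repeatedly:
  461^292=340  461^293=307  461^294=184  461^295=320  461^296=141
  461^297=114  461^298=242  461^299=399  461^300=344  461^301=139
  461^302=198  461^303=235  461^304=190  461^305=68  461^306=162
  461^307=238  461^308=64  461^309=330  461^310=224
Found 224 at exponent 310.

310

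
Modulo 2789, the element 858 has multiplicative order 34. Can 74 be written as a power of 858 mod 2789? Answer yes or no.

yes

74 ∈ ⟨858⟩ iff 74^34 ≡ 1 (mod 2789), since |⟨858⟩| = 34.
74^34 mod 2789 = 1.
Since 1 = 1, 74 lies in the subgroup.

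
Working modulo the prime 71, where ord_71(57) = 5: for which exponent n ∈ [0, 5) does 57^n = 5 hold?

4

Successive powers of 57 modulo 71:
  57^0=1  57^1=57  57^2=54  57^3=25  57^4=5
So 57^4 ≡ 5 (mod 71), giving n = 4.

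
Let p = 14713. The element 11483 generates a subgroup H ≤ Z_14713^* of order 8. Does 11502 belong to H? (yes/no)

⟨11483⟩ has order 8; its elements mod 14713 are {1, 1383, 3230, 5662, 9051, 11483, 13330, 14712}.
11502 is not in this set.

no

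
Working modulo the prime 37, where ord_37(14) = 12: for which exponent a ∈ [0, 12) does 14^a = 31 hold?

9

Successive powers of 14 modulo 37:
  14^0=1  14^1=14  14^2=11  14^3=6  14^4=10  14^5=29
  14^6=36  14^7=23  14^8=26  14^9=31
So 14^9 ≡ 31 (mod 37), giving a = 9.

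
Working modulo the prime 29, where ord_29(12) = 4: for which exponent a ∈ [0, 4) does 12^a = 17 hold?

3

Successive powers of 12 modulo 29:
  12^0=1  12^1=12  12^2=28  12^3=17
So 12^3 ≡ 17 (mod 29), giving a = 3.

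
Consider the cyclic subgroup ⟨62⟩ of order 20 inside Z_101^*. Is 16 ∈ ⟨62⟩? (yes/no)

no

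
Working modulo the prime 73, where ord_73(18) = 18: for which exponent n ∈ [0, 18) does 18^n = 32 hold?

2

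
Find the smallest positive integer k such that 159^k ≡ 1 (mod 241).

60

The order of 159 must divide p − 1 = 240 = 2^4 · 3 · 5.
Divisors: 1, 2, 3, 4, 5, 6, 8, 10, 12, 15, 16, 20, 24, 30, 40, 48, 60, 80, 120, 240.
Check each in increasing order: 159^1 ≡ 159;  159^2 ≡ 217;  159^3 ≡ 40;  159^4 ≡ 94;  159^5 ≡ 4;  159^6 ≡ 154;  159^8 ≡ 160;  159^10 ≡ 16;  159^12 ≡ 98;  159^15 ≡ 64;  159^16 ≡ 54;  159^20 ≡ 15;  159^24 ≡ 205;  159^30 ≡ 240;  159^40 ≡ 225;  159^48 ≡ 91;  159^60 ≡ 1.
Smallest exponent giving 1 is 60.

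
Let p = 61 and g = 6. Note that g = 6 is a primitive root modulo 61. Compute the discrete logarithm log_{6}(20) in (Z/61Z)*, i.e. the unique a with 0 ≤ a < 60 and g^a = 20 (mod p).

Baby-step giant-step with m = ceil(sqrt(60)) = 8.
Baby table (6^j mod 61 for j=0..7):
  0:1  1:6  2:36  3:33  4:15  5:29  6:52  7:7
Giant step factor: 6^(-8) ≡ 16 (mod 61).
Scan 20·16^i mod 61 for i = 0, 1, …:
  i=0: 20   i=1: 15
Match at i=1, j=4: a = 1·8 + 4 = 12.

12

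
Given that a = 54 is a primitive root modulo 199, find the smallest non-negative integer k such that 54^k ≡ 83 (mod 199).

147

Baby-step giant-step with m = ceil(sqrt(198)) = 15.
Baby table (54^j mod 199 for j=0..14):
  0:1  1:54  2:130  3:55  4:184  5:185  6:40  7:170
  8:26  9:11  10:196  11:37  12:8  13:34  14:45
Giant step factor: 54^(-15) ≡ 109 (mod 199).
Scan 83·109^i mod 199 for i = 0, 1, …:
  i=0: 83   i=1: 92   i=2: 78   i=3: 144
  i=4: 174   i=5: 61   i=6: 82   i=7: 182
  i=8: 137   i=9: 8
Match at i=9, j=12: k = 9·15 + 12 = 147.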